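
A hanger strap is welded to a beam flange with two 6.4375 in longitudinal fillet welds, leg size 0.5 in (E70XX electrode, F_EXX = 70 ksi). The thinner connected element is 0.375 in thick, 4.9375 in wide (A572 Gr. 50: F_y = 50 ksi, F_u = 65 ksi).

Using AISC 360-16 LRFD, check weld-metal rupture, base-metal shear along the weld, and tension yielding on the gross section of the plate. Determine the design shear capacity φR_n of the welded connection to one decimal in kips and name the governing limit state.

83.3 kips (gross-section yield governs)

Weld metal: throat = 0.707×0.5 = 0.3535 in, L = 2×6.4375 = 12.875 in. φR_n = 0.75 × 0.6 × 70 × 0.3535 × 12.875 = 143.4 kips.
Base metal shear (0.375 in plate): yield φR_n = 1.0×0.6×50×0.375×12.875 = 144.8 kips; rupture φR_n = 0.75×0.6×65×0.375×12.875 = 141.2 kips; take 141.2 kips (rupture).
Tension yield (gross): A_g = 4.9375×0.375 = 1.8516 in². φR_n = 0.90 × 50 × 1.8516 = 83.3 kips.
Governing: min(143.4, 141.2, 83.3) = 83.3 kips → gross-section yield.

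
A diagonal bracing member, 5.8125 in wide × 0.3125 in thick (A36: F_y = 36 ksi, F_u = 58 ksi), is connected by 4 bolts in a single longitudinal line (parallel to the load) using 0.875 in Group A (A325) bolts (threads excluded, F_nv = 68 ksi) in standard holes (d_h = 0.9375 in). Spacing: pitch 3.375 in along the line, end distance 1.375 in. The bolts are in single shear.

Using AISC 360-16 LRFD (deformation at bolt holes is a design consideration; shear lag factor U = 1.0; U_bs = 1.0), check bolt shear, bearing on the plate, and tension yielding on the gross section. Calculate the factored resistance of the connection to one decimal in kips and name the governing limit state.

Bolt shear: A_b = π(0.875)²/4 = 0.60132 in². φR_n = 0.75 × 68 × 0.60132 × 4 × 1 = 122.7 kips.
Bearing (0.3125 in plate, F_u = 58 ksi): end bolts L_c = 1.375 − 0.9375/2 = 0.90625, R_n = min(1.2×0.90625×0.3125×58, 2.4×0.875×0.3125×58) = 19.711 kips/bolt; interior L_c = 3.375 − 0.9375 = 2.4375, R_n = 38.063 kips/bolt. φR_n = 0.75 × (1×19.711 + 3×38.063) = 100.4 kips.
Tension yield (gross): A_g = 5.8125×0.3125 = 1.8164 in². φR_n = 0.90 × 36 × 1.8164 = 58.9 kips.
Governing: min(122.7, 100.4, 58.9) = 58.9 kips → gross-section yield.

58.9 kips (gross-section yield governs)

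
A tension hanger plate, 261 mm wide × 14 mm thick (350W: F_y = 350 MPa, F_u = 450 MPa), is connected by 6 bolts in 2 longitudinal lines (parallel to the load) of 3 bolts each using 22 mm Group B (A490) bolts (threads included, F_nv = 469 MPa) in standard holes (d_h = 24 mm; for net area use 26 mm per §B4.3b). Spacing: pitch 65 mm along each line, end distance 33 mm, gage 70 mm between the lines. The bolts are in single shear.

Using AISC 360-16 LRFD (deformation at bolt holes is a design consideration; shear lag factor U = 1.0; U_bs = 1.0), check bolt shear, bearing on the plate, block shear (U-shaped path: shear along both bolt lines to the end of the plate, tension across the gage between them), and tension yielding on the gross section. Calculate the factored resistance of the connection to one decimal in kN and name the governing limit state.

Bolt shear: A_b = π(22)²/4 = 380.13 mm². φR_n = 0.75 × 469 × 380.13 × 6 × 1 = 802.3 kN.
Bearing (14 mm plate, F_u = 450 MPa): end bolts L_c = 33 − 24/2 = 21, R_n = min(1.2×21×14×450, 2.4×22×14×450) = 158.76 kN/bolt; interior L_c = 65 − 24 = 41, R_n = 309.96 kN/bolt. φR_n = 0.75 × (2×158.76 + 4×309.96) = 1168.0 kN.
Block shear: shear path 2×[33+2×65] = 2×163 mm, A_gv = 4564, A_nv = 2×(163 − 2.5×26)×14 = 2744 mm²; tension across gage: (70 − 1×26)×14 = 616 mm². R_n = min(0.6×450×2744, 0.6×350×4564) + 1.0×450×616 = min(740.88, 958.44) + 277.2 = 1018.1 kN. φR_n = 0.75 × 1018.1 = 763.6 kN.
Tension yield (gross): A_g = 261×14 = 3654 mm². φR_n = 0.90 × 350 × 3654 = 1151.0 kN.
Governing: min(802.3, 1168.0, 763.6, 1151.0) = 763.6 kN → block shear.

763.6 kN (block shear governs)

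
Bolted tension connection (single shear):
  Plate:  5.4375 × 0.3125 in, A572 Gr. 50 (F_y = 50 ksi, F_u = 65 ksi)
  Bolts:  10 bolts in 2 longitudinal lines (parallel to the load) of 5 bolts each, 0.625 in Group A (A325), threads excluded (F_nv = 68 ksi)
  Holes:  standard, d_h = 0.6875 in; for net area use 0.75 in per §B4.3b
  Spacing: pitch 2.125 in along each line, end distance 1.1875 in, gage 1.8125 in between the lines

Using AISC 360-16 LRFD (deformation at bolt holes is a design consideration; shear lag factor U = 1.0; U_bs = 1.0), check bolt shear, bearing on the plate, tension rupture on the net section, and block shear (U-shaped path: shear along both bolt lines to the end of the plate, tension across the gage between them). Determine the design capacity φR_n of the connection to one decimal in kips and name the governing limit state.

60.0 kips (net-section rupture governs)

Bolt shear: A_b = π(0.625)²/4 = 0.3068 in². φR_n = 0.75 × 68 × 0.3068 × 10 × 1 = 156.5 kips.
Bearing (0.3125 in plate, F_u = 65 ksi): end bolts L_c = 1.1875 − 0.6875/2 = 0.84375, R_n = min(1.2×0.84375×0.3125×65, 2.4×0.625×0.3125×65) = 20.566 kips/bolt; interior L_c = 2.125 − 0.6875 = 1.4375, R_n = 30.469 kips/bolt. φR_n = 0.75 × (2×20.566 + 8×30.469) = 213.7 kips.
Tension rupture (net): A_n = (5.4375 − 2×0.75)×0.3125 = 1.2305 in² (U = 1.0, A_e = A_n). φR_n = 0.75 × 65 × 1.2305 = 60.0 kips.
Block shear: shear path 2×[1.1875+4×2.125] = 2×9.6875 in, A_gv = 6.0547, A_nv = 2×(9.6875 − 4.5×0.75)×0.3125 = 3.9453 in²; tension across gage: (1.8125 − 1×0.75)×0.3125 = 0.33203 in². R_n = min(0.6×65×3.9453, 0.6×50×6.0547) + 1.0×65×0.33203 = min(153.87, 181.64) + 21.582 = 175.45 kips. φR_n = 0.75 × 175.45 = 131.6 kips.
Governing: min(156.5, 213.7, 60.0, 131.6) = 60.0 kips → net-section rupture.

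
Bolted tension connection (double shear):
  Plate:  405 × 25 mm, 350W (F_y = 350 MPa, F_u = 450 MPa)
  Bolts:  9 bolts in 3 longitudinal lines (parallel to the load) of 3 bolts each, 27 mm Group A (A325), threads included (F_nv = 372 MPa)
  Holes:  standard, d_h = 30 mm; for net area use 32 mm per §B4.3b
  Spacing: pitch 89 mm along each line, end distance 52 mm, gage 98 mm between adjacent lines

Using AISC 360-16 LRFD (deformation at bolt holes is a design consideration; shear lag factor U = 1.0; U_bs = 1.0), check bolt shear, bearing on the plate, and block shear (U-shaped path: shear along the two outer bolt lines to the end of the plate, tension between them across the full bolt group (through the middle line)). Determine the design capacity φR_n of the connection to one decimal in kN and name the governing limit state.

2632.5 kN (block shear governs)

Bolt shear: A_b = π(27)²/4 = 572.56 mm². φR_n = 0.75 × 372 × 572.56 × 9 × 2 = 2875.4 kN.
Bearing (25 mm plate, F_u = 450 MPa): end bolts L_c = 52 − 30/2 = 37, R_n = min(1.2×37×25×450, 2.4×27×25×450) = 499.5 kN/bolt; interior L_c = 89 − 30 = 59, R_n = 729 kN/bolt. φR_n = 0.75 × (3×499.5 + 6×729) = 4404.4 kN.
Block shear: shear path 2×[52+2×89] = 2×230 mm, A_gv = 11500, A_nv = 2×(230 − 2.5×32)×25 = 7500 mm²; tension across gage: (196 − 2×32)×25 = 3300 mm². R_n = min(0.6×450×7500, 0.6×350×11500) + 1.0×450×3300 = min(2025, 2415) + 1485 = 3510 kN. φR_n = 0.75 × 3510 = 2632.5 kN.
Governing: min(2875.4, 4404.4, 2632.5) = 2632.5 kN → block shear.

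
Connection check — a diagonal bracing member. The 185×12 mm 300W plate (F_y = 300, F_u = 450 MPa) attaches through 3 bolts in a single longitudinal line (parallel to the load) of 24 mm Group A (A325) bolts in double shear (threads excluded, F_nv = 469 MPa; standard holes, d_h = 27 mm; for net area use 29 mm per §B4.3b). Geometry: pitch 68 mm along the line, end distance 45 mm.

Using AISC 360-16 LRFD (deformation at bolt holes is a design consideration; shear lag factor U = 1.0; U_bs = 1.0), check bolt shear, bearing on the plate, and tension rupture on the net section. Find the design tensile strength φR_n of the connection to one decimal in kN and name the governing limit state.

551.6 kN (bearing governs)

Bolt shear: A_b = π(24)²/4 = 452.39 mm². φR_n = 0.75 × 469 × 452.39 × 3 × 2 = 954.8 kN.
Bearing (12 mm plate, F_u = 450 MPa): end bolts L_c = 45 − 27/2 = 31.5, R_n = min(1.2×31.5×12×450, 2.4×24×12×450) = 204.12 kN/bolt; interior L_c = 68 − 27 = 41, R_n = 265.68 kN/bolt. φR_n = 0.75 × (1×204.12 + 2×265.68) = 551.6 kN.
Tension rupture (net): A_n = (185 − 1×29)×12 = 1872 mm² (U = 1.0, A_e = A_n). φR_n = 0.75 × 450 × 1872 = 631.8 kN.
Governing: min(954.8, 551.6, 631.8) = 551.6 kN → bearing.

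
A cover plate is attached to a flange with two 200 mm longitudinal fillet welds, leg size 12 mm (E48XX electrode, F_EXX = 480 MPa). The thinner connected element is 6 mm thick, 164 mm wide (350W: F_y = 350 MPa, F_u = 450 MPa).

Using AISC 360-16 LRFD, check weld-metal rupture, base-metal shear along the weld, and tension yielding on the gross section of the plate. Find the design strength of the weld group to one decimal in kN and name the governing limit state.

310.0 kN (gross-section yield governs)

Weld metal: throat = 0.707×12 = 8.484 mm, L = 2×200 = 400 mm. φR_n = 0.75 × 0.6 × 480 × 8.484 × 400 = 733.0 kN.
Base metal shear (6 mm plate): yield φR_n = 1.0×0.6×350×6×400 = 504.0 kN; rupture φR_n = 0.75×0.6×450×6×400 = 486.0 kN; take 486.0 kN (rupture).
Tension yield (gross): A_g = 164×6 = 984 mm². φR_n = 0.90 × 350 × 984 = 310.0 kN.
Governing: min(733.0, 486.0, 310.0) = 310.0 kN → gross-section yield.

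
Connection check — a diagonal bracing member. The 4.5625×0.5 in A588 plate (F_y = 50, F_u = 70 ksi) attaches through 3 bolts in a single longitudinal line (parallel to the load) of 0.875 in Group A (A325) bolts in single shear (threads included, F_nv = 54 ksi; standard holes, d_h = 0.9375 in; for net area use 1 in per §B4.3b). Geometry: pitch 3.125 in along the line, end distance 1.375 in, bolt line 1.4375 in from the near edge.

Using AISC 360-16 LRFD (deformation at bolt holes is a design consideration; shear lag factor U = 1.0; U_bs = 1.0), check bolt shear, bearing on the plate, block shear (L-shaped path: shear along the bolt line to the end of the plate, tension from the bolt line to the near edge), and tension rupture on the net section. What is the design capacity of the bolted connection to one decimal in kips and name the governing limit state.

Bolt shear: A_b = π(0.875)²/4 = 0.60132 in². φR_n = 0.75 × 54 × 0.60132 × 3 × 1 = 73.1 kips.
Bearing (0.5 in plate, F_u = 70 ksi): end bolts L_c = 1.375 − 0.9375/2 = 0.90625, R_n = min(1.2×0.90625×0.5×70, 2.4×0.875×0.5×70) = 38.063 kips/bolt; interior L_c = 3.125 − 0.9375 = 2.1875, R_n = 73.5 kips/bolt. φR_n = 0.75 × (1×38.063 + 2×73.5) = 138.8 kips.
Block shear: shear path 1×[1.375+2×3.125] = 1×7.625 in, A_gv = 3.8125, A_nv = 1×(7.625 − 2.5×1)×0.5 = 2.5625 in²; tension to near edge: (1.4375 − 0.5×1)×0.5 = 0.46875 in². R_n = min(0.6×70×2.5625, 0.6×50×3.8125) + 1.0×70×0.46875 = min(107.63, 114.38) + 32.813 = 140.44 kips. φR_n = 0.75 × 140.44 = 105.3 kips.
Tension rupture (net): A_n = (4.5625 − 1×1)×0.5 = 1.7813 in² (U = 1.0, A_e = A_n). φR_n = 0.75 × 70 × 1.7813 = 93.5 kips.
Governing: min(73.1, 138.8, 105.3, 93.5) = 73.1 kips → bolt shear.

73.1 kips (bolt shear governs)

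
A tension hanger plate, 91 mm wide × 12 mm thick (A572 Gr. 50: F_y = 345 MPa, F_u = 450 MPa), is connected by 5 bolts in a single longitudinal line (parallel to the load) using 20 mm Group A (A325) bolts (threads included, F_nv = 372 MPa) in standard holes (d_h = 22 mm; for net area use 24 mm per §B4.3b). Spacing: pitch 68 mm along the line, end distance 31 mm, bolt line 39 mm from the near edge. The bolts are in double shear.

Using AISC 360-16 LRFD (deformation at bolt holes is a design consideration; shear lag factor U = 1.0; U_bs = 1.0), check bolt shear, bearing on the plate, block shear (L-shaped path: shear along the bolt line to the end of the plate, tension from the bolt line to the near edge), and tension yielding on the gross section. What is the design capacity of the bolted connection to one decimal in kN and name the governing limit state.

339.1 kN (gross-section yield governs)

Bolt shear: A_b = π(20)²/4 = 314.16 mm². φR_n = 0.75 × 372 × 314.16 × 5 × 2 = 876.5 kN.
Bearing (12 mm plate, F_u = 450 MPa): end bolts L_c = 31 − 22/2 = 20, R_n = min(1.2×20×12×450, 2.4×20×12×450) = 129.6 kN/bolt; interior L_c = 68 − 22 = 46, R_n = 259.2 kN/bolt. φR_n = 0.75 × (1×129.6 + 4×259.2) = 874.8 kN.
Block shear: shear path 1×[31+4×68] = 1×303 mm, A_gv = 3636, A_nv = 1×(303 − 4.5×24)×12 = 2340 mm²; tension to near edge: (39 − 0.5×24)×12 = 324 mm². R_n = min(0.6×450×2340, 0.6×345×3636) + 1.0×450×324 = min(631.8, 752.65) + 145.8 = 777.6 kN. φR_n = 0.75 × 777.6 = 583.2 kN.
Tension yield (gross): A_g = 91×12 = 1092 mm². φR_n = 0.90 × 345 × 1092 = 339.1 kN.
Governing: min(876.5, 874.8, 583.2, 339.1) = 339.1 kN → gross-section yield.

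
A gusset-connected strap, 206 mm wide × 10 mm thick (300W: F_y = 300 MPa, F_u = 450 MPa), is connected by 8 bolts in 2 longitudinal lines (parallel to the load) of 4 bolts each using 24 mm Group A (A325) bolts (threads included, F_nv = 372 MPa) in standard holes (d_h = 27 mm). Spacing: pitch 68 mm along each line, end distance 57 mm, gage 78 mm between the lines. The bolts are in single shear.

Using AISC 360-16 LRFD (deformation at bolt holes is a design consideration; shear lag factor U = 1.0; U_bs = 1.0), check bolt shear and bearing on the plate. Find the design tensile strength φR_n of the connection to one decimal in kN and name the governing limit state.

Bolt shear: A_b = π(24)²/4 = 452.39 mm². φR_n = 0.75 × 372 × 452.39 × 8 × 1 = 1009.7 kN.
Bearing (10 mm plate, F_u = 450 MPa): end bolts L_c = 57 − 27/2 = 43.5, R_n = min(1.2×43.5×10×450, 2.4×24×10×450) = 234.9 kN/bolt; interior L_c = 68 − 27 = 41, R_n = 221.4 kN/bolt. φR_n = 0.75 × (2×234.9 + 6×221.4) = 1348.7 kN.
Governing: min(1009.7, 1348.7) = 1009.7 kN → bolt shear.

1009.7 kN (bolt shear governs)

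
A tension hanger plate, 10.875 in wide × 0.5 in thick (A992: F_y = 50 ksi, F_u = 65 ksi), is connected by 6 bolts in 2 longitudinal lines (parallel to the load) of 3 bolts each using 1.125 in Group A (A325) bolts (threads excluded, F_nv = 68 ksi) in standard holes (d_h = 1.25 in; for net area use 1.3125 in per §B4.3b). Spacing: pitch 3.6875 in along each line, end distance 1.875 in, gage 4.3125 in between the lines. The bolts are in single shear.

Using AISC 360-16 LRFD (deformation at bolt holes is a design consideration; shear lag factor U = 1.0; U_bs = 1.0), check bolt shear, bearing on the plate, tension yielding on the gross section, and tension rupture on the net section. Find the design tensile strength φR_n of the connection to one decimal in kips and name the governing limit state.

201.1 kips (net-section rupture governs)

Bolt shear: A_b = π(1.125)²/4 = 0.99402 in². φR_n = 0.75 × 68 × 0.99402 × 6 × 1 = 304.2 kips.
Bearing (0.5 in plate, F_u = 65 ksi): end bolts L_c = 1.875 − 1.25/2 = 1.25, R_n = min(1.2×1.25×0.5×65, 2.4×1.125×0.5×65) = 48.75 kips/bolt; interior L_c = 3.6875 − 1.25 = 2.4375, R_n = 87.75 kips/bolt. φR_n = 0.75 × (2×48.75 + 4×87.75) = 336.4 kips.
Tension yield (gross): A_g = 10.875×0.5 = 5.4375 in². φR_n = 0.90 × 50 × 5.4375 = 244.7 kips.
Tension rupture (net): A_n = (10.875 − 2×1.3125)×0.5 = 4.125 in² (U = 1.0, A_e = A_n). φR_n = 0.75 × 65 × 4.125 = 201.1 kips.
Governing: min(304.2, 336.4, 244.7, 201.1) = 201.1 kips → net-section rupture.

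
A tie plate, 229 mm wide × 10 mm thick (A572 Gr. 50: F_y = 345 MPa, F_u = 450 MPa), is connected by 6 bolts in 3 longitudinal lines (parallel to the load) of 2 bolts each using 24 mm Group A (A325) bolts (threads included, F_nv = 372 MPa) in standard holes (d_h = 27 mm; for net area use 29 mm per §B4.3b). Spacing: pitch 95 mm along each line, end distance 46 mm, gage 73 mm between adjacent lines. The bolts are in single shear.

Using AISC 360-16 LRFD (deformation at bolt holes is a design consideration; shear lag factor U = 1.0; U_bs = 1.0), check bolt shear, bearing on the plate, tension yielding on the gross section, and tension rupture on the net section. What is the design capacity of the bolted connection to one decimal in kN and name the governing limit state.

Bolt shear: A_b = π(24)²/4 = 452.39 mm². φR_n = 0.75 × 372 × 452.39 × 6 × 1 = 757.3 kN.
Bearing (10 mm plate, F_u = 450 MPa): end bolts L_c = 46 − 27/2 = 32.5, R_n = min(1.2×32.5×10×450, 2.4×24×10×450) = 175.5 kN/bolt; interior L_c = 95 − 27 = 68, R_n = 259.2 kN/bolt. φR_n = 0.75 × (3×175.5 + 3×259.2) = 978.1 kN.
Tension yield (gross): A_g = 229×10 = 2290 mm². φR_n = 0.90 × 345 × 2290 = 711.0 kN.
Tension rupture (net): A_n = (229 − 3×29)×10 = 1420 mm² (U = 1.0, A_e = A_n). φR_n = 0.75 × 450 × 1420 = 479.3 kN.
Governing: min(757.3, 978.1, 711.0, 479.3) = 479.3 kN → net-section rupture.

479.3 kN (net-section rupture governs)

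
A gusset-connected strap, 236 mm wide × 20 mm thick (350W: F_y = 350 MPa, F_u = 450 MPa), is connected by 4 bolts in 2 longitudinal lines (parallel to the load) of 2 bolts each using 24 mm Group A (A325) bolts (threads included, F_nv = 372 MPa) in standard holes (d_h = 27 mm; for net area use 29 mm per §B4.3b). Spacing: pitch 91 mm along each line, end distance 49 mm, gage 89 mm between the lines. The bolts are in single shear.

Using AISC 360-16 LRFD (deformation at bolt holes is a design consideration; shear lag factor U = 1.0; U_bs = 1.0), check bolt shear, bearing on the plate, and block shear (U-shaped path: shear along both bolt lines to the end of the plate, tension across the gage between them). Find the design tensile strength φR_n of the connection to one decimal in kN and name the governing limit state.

504.9 kN (bolt shear governs)

Bolt shear: A_b = π(24)²/4 = 452.39 mm². φR_n = 0.75 × 372 × 452.39 × 4 × 1 = 504.9 kN.
Bearing (20 mm plate, F_u = 450 MPa): end bolts L_c = 49 − 27/2 = 35.5, R_n = min(1.2×35.5×20×450, 2.4×24×20×450) = 383.4 kN/bolt; interior L_c = 91 − 27 = 64, R_n = 518.4 kN/bolt. φR_n = 0.75 × (2×383.4 + 2×518.4) = 1352.7 kN.
Block shear: shear path 2×[49+1×91] = 2×140 mm, A_gv = 5600, A_nv = 2×(140 − 1.5×29)×20 = 3860 mm²; tension across gage: (89 − 1×29)×20 = 1200 mm². R_n = min(0.6×450×3860, 0.6×350×5600) + 1.0×450×1200 = min(1042.2, 1176) + 540 = 1582.2 kN. φR_n = 0.75 × 1582.2 = 1186.7 kN.
Governing: min(504.9, 1352.7, 1186.7) = 504.9 kN → bolt shear.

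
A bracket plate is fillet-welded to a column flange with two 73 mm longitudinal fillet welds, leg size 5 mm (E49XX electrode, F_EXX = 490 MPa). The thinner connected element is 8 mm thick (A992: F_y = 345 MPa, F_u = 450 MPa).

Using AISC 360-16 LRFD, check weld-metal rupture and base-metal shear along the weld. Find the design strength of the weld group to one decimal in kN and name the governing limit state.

113.8 kN (weld metal governs)

Weld metal: throat = 0.707×5 = 3.535 mm, L = 2×73 = 146 mm. φR_n = 0.75 × 0.6 × 490 × 3.535 × 146 = 113.8 kN.
Base metal shear (8 mm plate): yield φR_n = 1.0×0.6×345×8×146 = 241.8 kN; rupture φR_n = 0.75×0.6×450×8×146 = 236.5 kN; take 236.5 kN (rupture).
Governing: min(113.8, 236.5) = 113.8 kN → weld metal.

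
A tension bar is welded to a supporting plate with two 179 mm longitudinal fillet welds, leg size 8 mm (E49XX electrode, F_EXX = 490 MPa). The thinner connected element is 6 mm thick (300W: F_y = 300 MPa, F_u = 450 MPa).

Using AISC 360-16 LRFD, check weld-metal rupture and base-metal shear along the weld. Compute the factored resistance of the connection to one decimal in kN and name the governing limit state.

Weld metal: throat = 0.707×8 = 5.656 mm, L = 2×179 = 358 mm. φR_n = 0.75 × 0.6 × 490 × 5.656 × 358 = 446.5 kN.
Base metal shear (6 mm plate): yield φR_n = 1.0×0.6×300×6×358 = 386.6 kN; rupture φR_n = 0.75×0.6×450×6×358 = 435.0 kN; take 386.6 kN (yield).
Governing: min(446.5, 386.6) = 386.6 kN → base-metal shear.

386.6 kN (base-metal shear governs)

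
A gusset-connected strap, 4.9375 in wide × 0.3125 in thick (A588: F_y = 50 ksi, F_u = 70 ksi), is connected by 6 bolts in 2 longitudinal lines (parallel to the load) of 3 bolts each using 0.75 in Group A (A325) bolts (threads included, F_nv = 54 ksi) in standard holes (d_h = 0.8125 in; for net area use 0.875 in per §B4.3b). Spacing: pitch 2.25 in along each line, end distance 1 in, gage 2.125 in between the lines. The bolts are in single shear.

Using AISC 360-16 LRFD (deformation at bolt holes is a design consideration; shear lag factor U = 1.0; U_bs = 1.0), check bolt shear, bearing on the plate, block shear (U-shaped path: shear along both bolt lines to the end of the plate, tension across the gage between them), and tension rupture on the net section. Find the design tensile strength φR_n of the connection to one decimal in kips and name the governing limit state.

52.3 kips (net-section rupture governs)

Bolt shear: A_b = π(0.75)²/4 = 0.44179 in². φR_n = 0.75 × 54 × 0.44179 × 6 × 1 = 107.4 kips.
Bearing (0.3125 in plate, F_u = 70 ksi): end bolts L_c = 1 − 0.8125/2 = 0.59375, R_n = min(1.2×0.59375×0.3125×70, 2.4×0.75×0.3125×70) = 15.586 kips/bolt; interior L_c = 2.25 − 0.8125 = 1.4375, R_n = 37.734 kips/bolt. φR_n = 0.75 × (2×15.586 + 4×37.734) = 136.6 kips.
Block shear: shear path 2×[1+2×2.25] = 2×5.5 in, A_gv = 3.4375, A_nv = 2×(5.5 − 2.5×0.875)×0.3125 = 2.0703 in²; tension across gage: (2.125 − 1×0.875)×0.3125 = 0.39063 in². R_n = min(0.6×70×2.0703, 0.6×50×3.4375) + 1.0×70×0.39063 = min(86.953, 103.13) + 27.344 = 114.3 kips. φR_n = 0.75 × 114.3 = 85.7 kips.
Tension rupture (net): A_n = (4.9375 − 2×0.875)×0.3125 = 0.99609 in² (U = 1.0, A_e = A_n). φR_n = 0.75 × 70 × 0.99609 = 52.3 kips.
Governing: min(107.4, 136.6, 85.7, 52.3) = 52.3 kips → net-section rupture.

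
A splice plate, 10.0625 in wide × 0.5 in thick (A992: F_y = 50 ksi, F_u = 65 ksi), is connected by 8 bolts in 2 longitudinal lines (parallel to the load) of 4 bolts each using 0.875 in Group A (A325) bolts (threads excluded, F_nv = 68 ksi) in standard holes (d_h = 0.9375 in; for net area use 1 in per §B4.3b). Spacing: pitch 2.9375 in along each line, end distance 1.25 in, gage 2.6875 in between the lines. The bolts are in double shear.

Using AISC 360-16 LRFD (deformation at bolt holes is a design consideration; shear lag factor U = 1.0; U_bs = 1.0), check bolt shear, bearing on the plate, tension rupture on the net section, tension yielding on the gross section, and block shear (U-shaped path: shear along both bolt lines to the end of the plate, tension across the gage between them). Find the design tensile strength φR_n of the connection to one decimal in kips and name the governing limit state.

196.5 kips (net-section rupture governs)

Bolt shear: A_b = π(0.875)²/4 = 0.60132 in². φR_n = 0.75 × 68 × 0.60132 × 8 × 2 = 490.7 kips.
Bearing (0.5 in plate, F_u = 65 ksi): end bolts L_c = 1.25 − 0.9375/2 = 0.78125, R_n = min(1.2×0.78125×0.5×65, 2.4×0.875×0.5×65) = 30.469 kips/bolt; interior L_c = 2.9375 − 0.9375 = 2, R_n = 68.25 kips/bolt. φR_n = 0.75 × (2×30.469 + 6×68.25) = 352.8 kips.
Tension rupture (net): A_n = (10.0625 − 2×1)×0.5 = 4.0313 in² (U = 1.0, A_e = A_n). φR_n = 0.75 × 65 × 4.0313 = 196.5 kips.
Tension yield (gross): A_g = 10.0625×0.5 = 5.0313 in². φR_n = 0.90 × 50 × 5.0313 = 226.4 kips.
Block shear: shear path 2×[1.25+3×2.9375] = 2×10.0625 in, A_gv = 10.063, A_nv = 2×(10.0625 − 3.5×1)×0.5 = 6.5625 in²; tension across gage: (2.6875 − 1×1)×0.5 = 0.84375 in². R_n = min(0.6×65×6.5625, 0.6×50×10.063) + 1.0×65×0.84375 = min(255.94, 301.89) + 54.844 = 310.78 kips. φR_n = 0.75 × 310.78 = 233.1 kips.
Governing: min(490.7, 352.8, 196.5, 226.4, 233.1) = 196.5 kips → net-section rupture.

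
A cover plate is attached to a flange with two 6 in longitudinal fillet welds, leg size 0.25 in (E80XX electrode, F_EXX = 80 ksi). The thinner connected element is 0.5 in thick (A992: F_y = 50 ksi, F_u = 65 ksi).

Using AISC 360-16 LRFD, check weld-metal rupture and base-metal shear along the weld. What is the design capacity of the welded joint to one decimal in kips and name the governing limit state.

76.4 kips (weld metal governs)

Weld metal: throat = 0.707×0.25 = 0.17675 in, L = 2×6 = 12 in. φR_n = 0.75 × 0.6 × 80 × 0.17675 × 12 = 76.4 kips.
Base metal shear (0.5 in plate): yield φR_n = 1.0×0.6×50×0.5×12 = 180.0 kips; rupture φR_n = 0.75×0.6×65×0.5×12 = 175.5 kips; take 175.5 kips (rupture).
Governing: min(76.4, 175.5) = 76.4 kips → weld metal.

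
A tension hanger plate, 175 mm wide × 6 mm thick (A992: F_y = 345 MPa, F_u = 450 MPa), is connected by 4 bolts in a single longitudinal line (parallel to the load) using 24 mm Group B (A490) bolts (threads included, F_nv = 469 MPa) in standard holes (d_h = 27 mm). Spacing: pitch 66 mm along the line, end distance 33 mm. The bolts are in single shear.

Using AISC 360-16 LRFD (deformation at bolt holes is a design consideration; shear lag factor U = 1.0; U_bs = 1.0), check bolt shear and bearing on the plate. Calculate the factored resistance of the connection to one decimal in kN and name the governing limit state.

331.7 kN (bearing governs)

Bolt shear: A_b = π(24)²/4 = 452.39 mm². φR_n = 0.75 × 469 × 452.39 × 4 × 1 = 636.5 kN.
Bearing (6 mm plate, F_u = 450 MPa): end bolts L_c = 33 − 27/2 = 19.5, R_n = min(1.2×19.5×6×450, 2.4×24×6×450) = 63.18 kN/bolt; interior L_c = 66 − 27 = 39, R_n = 126.36 kN/bolt. φR_n = 0.75 × (1×63.18 + 3×126.36) = 331.7 kN.
Governing: min(636.5, 331.7) = 331.7 kN → bearing.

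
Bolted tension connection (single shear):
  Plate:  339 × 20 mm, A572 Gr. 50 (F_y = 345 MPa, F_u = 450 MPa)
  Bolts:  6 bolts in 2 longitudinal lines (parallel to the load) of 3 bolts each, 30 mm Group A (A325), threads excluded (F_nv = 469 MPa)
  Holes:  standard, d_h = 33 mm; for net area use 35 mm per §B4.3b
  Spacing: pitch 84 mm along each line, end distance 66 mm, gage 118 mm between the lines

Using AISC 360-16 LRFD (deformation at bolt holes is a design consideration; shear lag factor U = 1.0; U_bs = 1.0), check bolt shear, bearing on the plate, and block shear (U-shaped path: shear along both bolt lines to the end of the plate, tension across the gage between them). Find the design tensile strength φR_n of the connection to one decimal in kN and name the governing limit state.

Bolt shear: A_b = π(30)²/4 = 706.86 mm². φR_n = 0.75 × 469 × 706.86 × 6 × 1 = 1491.8 kN.
Bearing (20 mm plate, F_u = 450 MPa): end bolts L_c = 66 − 33/2 = 49.5, R_n = min(1.2×49.5×20×450, 2.4×30×20×450) = 534.6 kN/bolt; interior L_c = 84 − 33 = 51, R_n = 550.8 kN/bolt. φR_n = 0.75 × (2×534.6 + 4×550.8) = 2454.3 kN.
Block shear: shear path 2×[66+2×84] = 2×234 mm, A_gv = 9360, A_nv = 2×(234 − 2.5×35)×20 = 5860 mm²; tension across gage: (118 − 1×35)×20 = 1660 mm². R_n = min(0.6×450×5860, 0.6×345×9360) + 1.0×450×1660 = min(1582.2, 1937.5) + 747 = 2329.2 kN. φR_n = 0.75 × 2329.2 = 1746.9 kN.
Governing: min(1491.8, 2454.3, 1746.9) = 1491.8 kN → bolt shear.

1491.8 kN (bolt shear governs)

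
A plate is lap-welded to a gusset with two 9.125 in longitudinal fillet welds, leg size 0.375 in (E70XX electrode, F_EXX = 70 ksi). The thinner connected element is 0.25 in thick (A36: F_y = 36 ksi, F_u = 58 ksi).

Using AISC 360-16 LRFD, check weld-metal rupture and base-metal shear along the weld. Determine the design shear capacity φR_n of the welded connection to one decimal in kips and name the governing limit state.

Weld metal: throat = 0.707×0.375 = 0.26513 in, L = 2×9.125 = 18.25 in. φR_n = 0.75 × 0.6 × 70 × 0.26513 × 18.25 = 152.4 kips.
Base metal shear (0.25 in plate): yield φR_n = 1.0×0.6×36×0.25×18.25 = 98.6 kips; rupture φR_n = 0.75×0.6×58×0.25×18.25 = 119.1 kips; take 98.6 kips (yield).
Governing: min(152.4, 98.6) = 98.6 kips → base-metal shear.

98.6 kips (base-metal shear governs)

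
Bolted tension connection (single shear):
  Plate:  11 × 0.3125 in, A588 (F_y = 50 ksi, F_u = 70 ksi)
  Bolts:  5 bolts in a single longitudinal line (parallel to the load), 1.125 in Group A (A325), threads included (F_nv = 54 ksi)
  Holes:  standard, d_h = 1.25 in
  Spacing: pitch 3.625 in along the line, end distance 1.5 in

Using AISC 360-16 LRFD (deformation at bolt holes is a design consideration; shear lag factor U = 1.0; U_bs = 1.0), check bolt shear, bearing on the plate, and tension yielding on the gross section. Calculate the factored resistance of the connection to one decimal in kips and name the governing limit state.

154.7 kips (gross-section yield governs)

Bolt shear: A_b = π(1.125)²/4 = 0.99402 in². φR_n = 0.75 × 54 × 0.99402 × 5 × 1 = 201.3 kips.
Bearing (0.3125 in plate, F_u = 70 ksi): end bolts L_c = 1.5 − 1.25/2 = 0.875, R_n = min(1.2×0.875×0.3125×70, 2.4×1.125×0.3125×70) = 22.969 kips/bolt; interior L_c = 3.625 − 1.25 = 2.375, R_n = 59.063 kips/bolt. φR_n = 0.75 × (1×22.969 + 4×59.063) = 194.4 kips.
Tension yield (gross): A_g = 11×0.3125 = 3.4375 in². φR_n = 0.90 × 50 × 3.4375 = 154.7 kips.
Governing: min(201.3, 194.4, 154.7) = 154.7 kips → gross-section yield.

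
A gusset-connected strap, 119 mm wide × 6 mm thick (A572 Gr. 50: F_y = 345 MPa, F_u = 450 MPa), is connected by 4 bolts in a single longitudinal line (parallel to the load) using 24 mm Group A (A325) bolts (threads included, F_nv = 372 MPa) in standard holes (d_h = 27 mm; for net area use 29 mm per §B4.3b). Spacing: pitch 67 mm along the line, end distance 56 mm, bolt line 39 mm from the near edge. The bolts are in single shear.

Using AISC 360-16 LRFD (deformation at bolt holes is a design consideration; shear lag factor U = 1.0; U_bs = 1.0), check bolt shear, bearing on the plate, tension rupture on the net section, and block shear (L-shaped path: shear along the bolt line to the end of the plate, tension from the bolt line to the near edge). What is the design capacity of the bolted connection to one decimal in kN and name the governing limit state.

Bolt shear: A_b = π(24)²/4 = 452.39 mm². φR_n = 0.75 × 372 × 452.39 × 4 × 1 = 504.9 kN.
Bearing (6 mm plate, F_u = 450 MPa): end bolts L_c = 56 − 27/2 = 42.5, R_n = min(1.2×42.5×6×450, 2.4×24×6×450) = 137.7 kN/bolt; interior L_c = 67 − 27 = 40, R_n = 129.6 kN/bolt. φR_n = 0.75 × (1×137.7 + 3×129.6) = 394.9 kN.
Tension rupture (net): A_n = (119 − 1×29)×6 = 540 mm² (U = 1.0, A_e = A_n). φR_n = 0.75 × 450 × 540 = 182.3 kN.
Block shear: shear path 1×[56+3×67] = 1×257 mm, A_gv = 1542, A_nv = 1×(257 − 3.5×29)×6 = 933 mm²; tension to near edge: (39 − 0.5×29)×6 = 147 mm². R_n = min(0.6×450×933, 0.6×345×1542) + 1.0×450×147 = min(251.91, 319.19) + 66.15 = 318.06 kN. φR_n = 0.75 × 318.06 = 238.5 kN.
Governing: min(504.9, 394.9, 182.3, 238.5) = 182.3 kN → net-section rupture.

182.3 kN (net-section rupture governs)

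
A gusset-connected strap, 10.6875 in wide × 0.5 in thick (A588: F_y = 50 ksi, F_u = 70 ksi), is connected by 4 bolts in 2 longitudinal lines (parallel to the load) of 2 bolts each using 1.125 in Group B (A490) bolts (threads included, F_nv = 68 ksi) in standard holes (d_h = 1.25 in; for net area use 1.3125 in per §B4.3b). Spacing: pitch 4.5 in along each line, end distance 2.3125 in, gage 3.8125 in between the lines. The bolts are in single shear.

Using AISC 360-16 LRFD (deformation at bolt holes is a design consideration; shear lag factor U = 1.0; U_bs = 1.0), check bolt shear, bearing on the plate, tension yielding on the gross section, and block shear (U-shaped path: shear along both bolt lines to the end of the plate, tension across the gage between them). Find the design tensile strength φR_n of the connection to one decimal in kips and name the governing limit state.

202.8 kips (bolt shear governs)

Bolt shear: A_b = π(1.125)²/4 = 0.99402 in². φR_n = 0.75 × 68 × 0.99402 × 4 × 1 = 202.8 kips.
Bearing (0.5 in plate, F_u = 70 ksi): end bolts L_c = 2.3125 − 1.25/2 = 1.6875, R_n = min(1.2×1.6875×0.5×70, 2.4×1.125×0.5×70) = 70.875 kips/bolt; interior L_c = 4.5 − 1.25 = 3.25, R_n = 94.5 kips/bolt. φR_n = 0.75 × (2×70.875 + 2×94.5) = 248.1 kips.
Tension yield (gross): A_g = 10.6875×0.5 = 5.3438 in². φR_n = 0.90 × 50 × 5.3438 = 240.5 kips.
Block shear: shear path 2×[2.3125+1×4.5] = 2×6.8125 in, A_gv = 6.8125, A_nv = 2×(6.8125 − 1.5×1.3125)×0.5 = 4.8438 in²; tension across gage: (3.8125 − 1×1.3125)×0.5 = 1.25 in². R_n = min(0.6×70×4.8438, 0.6×50×6.8125) + 1.0×70×1.25 = min(203.44, 204.38) + 87.5 = 290.94 kips. φR_n = 0.75 × 290.94 = 218.2 kips.
Governing: min(202.8, 248.1, 240.5, 218.2) = 202.8 kips → bolt shear.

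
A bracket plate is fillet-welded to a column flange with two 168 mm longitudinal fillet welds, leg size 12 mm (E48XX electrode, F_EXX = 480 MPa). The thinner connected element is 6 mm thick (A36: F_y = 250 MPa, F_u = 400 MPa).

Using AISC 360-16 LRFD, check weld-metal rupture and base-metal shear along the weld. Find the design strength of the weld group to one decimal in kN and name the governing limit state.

302.4 kN (base-metal shear governs)

Weld metal: throat = 0.707×12 = 8.484 mm, L = 2×168 = 336 mm. φR_n = 0.75 × 0.6 × 480 × 8.484 × 336 = 615.7 kN.
Base metal shear (6 mm plate): yield φR_n = 1.0×0.6×250×6×336 = 302.4 kN; rupture φR_n = 0.75×0.6×400×6×336 = 362.9 kN; take 302.4 kN (yield).
Governing: min(615.7, 302.4) = 302.4 kN → base-metal shear.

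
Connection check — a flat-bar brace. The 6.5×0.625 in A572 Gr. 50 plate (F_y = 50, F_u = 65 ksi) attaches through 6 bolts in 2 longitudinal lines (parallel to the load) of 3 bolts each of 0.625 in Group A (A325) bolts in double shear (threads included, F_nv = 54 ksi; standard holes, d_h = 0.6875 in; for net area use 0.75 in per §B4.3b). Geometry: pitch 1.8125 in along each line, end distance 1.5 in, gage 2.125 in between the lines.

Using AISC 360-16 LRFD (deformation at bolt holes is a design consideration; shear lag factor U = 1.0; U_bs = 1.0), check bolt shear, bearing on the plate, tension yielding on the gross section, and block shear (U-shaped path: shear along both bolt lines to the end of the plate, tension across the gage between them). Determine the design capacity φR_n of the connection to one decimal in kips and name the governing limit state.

149.1 kips (bolt shear governs)

Bolt shear: A_b = π(0.625)²/4 = 0.3068 in². φR_n = 0.75 × 54 × 0.3068 × 6 × 2 = 149.1 kips.
Bearing (0.625 in plate, F_u = 65 ksi): end bolts L_c = 1.5 − 0.6875/2 = 1.15625, R_n = min(1.2×1.15625×0.625×65, 2.4×0.625×0.625×65) = 56.367 kips/bolt; interior L_c = 1.8125 − 0.6875 = 1.125, R_n = 54.844 kips/bolt. φR_n = 0.75 × (2×56.367 + 4×54.844) = 249.1 kips.
Tension yield (gross): A_g = 6.5×0.625 = 4.0625 in². φR_n = 0.90 × 50 × 4.0625 = 182.8 kips.
Block shear: shear path 2×[1.5+2×1.8125] = 2×5.125 in, A_gv = 6.4063, A_nv = 2×(5.125 − 2.5×0.75)×0.625 = 4.0625 in²; tension across gage: (2.125 − 1×0.75)×0.625 = 0.85938 in². R_n = min(0.6×65×4.0625, 0.6×50×6.4063) + 1.0×65×0.85938 = min(158.44, 192.19) + 55.86 = 214.3 kips. φR_n = 0.75 × 214.3 = 160.7 kips.
Governing: min(149.1, 249.1, 182.8, 160.7) = 149.1 kips → bolt shear.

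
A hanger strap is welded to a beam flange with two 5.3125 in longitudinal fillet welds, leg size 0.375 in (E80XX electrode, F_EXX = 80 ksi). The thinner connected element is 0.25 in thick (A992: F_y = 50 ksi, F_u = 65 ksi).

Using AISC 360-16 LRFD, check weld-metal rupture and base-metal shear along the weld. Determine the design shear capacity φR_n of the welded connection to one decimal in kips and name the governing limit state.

77.7 kips (base-metal shear governs)

Weld metal: throat = 0.707×0.375 = 0.26513 in, L = 2×5.3125 = 10.625 in. φR_n = 0.75 × 0.6 × 80 × 0.26513 × 10.625 = 101.4 kips.
Base metal shear (0.25 in plate): yield φR_n = 1.0×0.6×50×0.25×10.625 = 79.7 kips; rupture φR_n = 0.75×0.6×65×0.25×10.625 = 77.7 kips; take 77.7 kips (rupture).
Governing: min(101.4, 77.7) = 77.7 kips → base-metal shear.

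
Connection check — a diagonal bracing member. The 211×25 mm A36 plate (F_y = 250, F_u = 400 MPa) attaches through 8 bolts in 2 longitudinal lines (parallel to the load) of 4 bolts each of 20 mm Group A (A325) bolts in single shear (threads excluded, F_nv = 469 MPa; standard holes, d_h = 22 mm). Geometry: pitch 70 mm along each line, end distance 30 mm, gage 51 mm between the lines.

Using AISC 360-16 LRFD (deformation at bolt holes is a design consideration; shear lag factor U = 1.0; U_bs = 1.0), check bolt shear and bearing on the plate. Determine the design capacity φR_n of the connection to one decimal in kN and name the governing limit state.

884.0 kN (bolt shear governs)

Bolt shear: A_b = π(20)²/4 = 314.16 mm². φR_n = 0.75 × 469 × 314.16 × 8 × 1 = 884.0 kN.
Bearing (25 mm plate, F_u = 400 MPa): end bolts L_c = 30 − 22/2 = 19, R_n = min(1.2×19×25×400, 2.4×20×25×400) = 228 kN/bolt; interior L_c = 70 − 22 = 48, R_n = 480 kN/bolt. φR_n = 0.75 × (2×228 + 6×480) = 2502.0 kN.
Governing: min(884.0, 2502.0) = 884.0 kN → bolt shear.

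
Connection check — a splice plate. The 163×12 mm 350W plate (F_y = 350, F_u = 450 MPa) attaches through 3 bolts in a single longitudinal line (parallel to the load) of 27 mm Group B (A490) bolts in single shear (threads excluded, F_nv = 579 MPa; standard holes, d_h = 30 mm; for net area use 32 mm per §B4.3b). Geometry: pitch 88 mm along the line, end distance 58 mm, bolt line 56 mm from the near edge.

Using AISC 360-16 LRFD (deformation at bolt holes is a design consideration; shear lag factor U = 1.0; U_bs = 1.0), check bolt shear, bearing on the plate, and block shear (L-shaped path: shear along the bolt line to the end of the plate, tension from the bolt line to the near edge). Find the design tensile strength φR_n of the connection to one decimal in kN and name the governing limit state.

Bolt shear: A_b = π(27)²/4 = 572.56 mm². φR_n = 0.75 × 579 × 572.56 × 3 × 1 = 745.9 kN.
Bearing (12 mm plate, F_u = 450 MPa): end bolts L_c = 58 − 30/2 = 43, R_n = min(1.2×43×12×450, 2.4×27×12×450) = 278.64 kN/bolt; interior L_c = 88 − 30 = 58, R_n = 349.92 kN/bolt. φR_n = 0.75 × (1×278.64 + 2×349.92) = 733.9 kN.
Block shear: shear path 1×[58+2×88] = 1×234 mm, A_gv = 2808, A_nv = 1×(234 − 2.5×32)×12 = 1848 mm²; tension to near edge: (56 − 0.5×32)×12 = 480 mm². R_n = min(0.6×450×1848, 0.6×350×2808) + 1.0×450×480 = min(498.96, 589.68) + 216 = 714.96 kN. φR_n = 0.75 × 714.96 = 536.2 kN.
Governing: min(745.9, 733.9, 536.2) = 536.2 kN → block shear.

536.2 kN (block shear governs)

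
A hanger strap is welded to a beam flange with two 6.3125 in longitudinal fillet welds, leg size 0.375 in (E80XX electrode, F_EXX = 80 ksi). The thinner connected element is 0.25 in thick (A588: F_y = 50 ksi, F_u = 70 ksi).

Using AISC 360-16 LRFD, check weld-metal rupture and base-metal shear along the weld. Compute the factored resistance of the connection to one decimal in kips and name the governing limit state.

94.7 kips (base-metal shear governs)

Weld metal: throat = 0.707×0.375 = 0.26513 in, L = 2×6.3125 = 12.625 in. φR_n = 0.75 × 0.6 × 80 × 0.26513 × 12.625 = 120.5 kips.
Base metal shear (0.25 in plate): yield φR_n = 1.0×0.6×50×0.25×12.625 = 94.7 kips; rupture φR_n = 0.75×0.6×70×0.25×12.625 = 99.4 kips; take 94.7 kips (yield).
Governing: min(120.5, 94.7) = 94.7 kips → base-metal shear.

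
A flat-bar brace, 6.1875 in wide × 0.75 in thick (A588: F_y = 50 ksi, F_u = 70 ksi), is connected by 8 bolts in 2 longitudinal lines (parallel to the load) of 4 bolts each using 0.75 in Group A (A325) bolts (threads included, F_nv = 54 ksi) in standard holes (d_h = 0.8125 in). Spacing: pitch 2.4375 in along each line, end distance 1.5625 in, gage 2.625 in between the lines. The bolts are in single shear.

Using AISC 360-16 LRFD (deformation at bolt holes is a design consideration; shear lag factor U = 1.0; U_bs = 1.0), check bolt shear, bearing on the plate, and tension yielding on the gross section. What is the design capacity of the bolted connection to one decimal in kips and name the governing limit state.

143.1 kips (bolt shear governs)

Bolt shear: A_b = π(0.75)²/4 = 0.44179 in². φR_n = 0.75 × 54 × 0.44179 × 8 × 1 = 143.1 kips.
Bearing (0.75 in plate, F_u = 70 ksi): end bolts L_c = 1.5625 − 0.8125/2 = 1.15625, R_n = min(1.2×1.15625×0.75×70, 2.4×0.75×0.75×70) = 72.844 kips/bolt; interior L_c = 2.4375 − 0.8125 = 1.625, R_n = 94.5 kips/bolt. φR_n = 0.75 × (2×72.844 + 6×94.5) = 534.5 kips.
Tension yield (gross): A_g = 6.1875×0.75 = 4.6406 in². φR_n = 0.90 × 50 × 4.6406 = 208.8 kips.
Governing: min(143.1, 534.5, 208.8) = 143.1 kips → bolt shear.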